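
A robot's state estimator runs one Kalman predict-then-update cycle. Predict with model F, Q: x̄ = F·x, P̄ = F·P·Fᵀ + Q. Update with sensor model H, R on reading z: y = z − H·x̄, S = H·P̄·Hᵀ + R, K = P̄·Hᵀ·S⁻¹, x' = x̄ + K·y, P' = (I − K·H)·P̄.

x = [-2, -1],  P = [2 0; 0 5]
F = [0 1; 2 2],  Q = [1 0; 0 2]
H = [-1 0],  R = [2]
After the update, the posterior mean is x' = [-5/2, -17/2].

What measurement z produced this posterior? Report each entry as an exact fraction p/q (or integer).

z = [3]

x̄ = F·x = [-1, -6]
P̄ = F·P·Fᵀ + Q = [6 10; 10 30]
S = H·P̄·Hᵀ + R = [8]
K = P̄·Hᵀ·S⁻¹ = [-3/4; -5/4]
x' − x̄ = [-3/2, -5/2] = K·y
y = (KᵀK)⁻¹·Kᵀ·(x' − x̄) = [2]
z = y + H·x̄ = [2] + [1] = [3]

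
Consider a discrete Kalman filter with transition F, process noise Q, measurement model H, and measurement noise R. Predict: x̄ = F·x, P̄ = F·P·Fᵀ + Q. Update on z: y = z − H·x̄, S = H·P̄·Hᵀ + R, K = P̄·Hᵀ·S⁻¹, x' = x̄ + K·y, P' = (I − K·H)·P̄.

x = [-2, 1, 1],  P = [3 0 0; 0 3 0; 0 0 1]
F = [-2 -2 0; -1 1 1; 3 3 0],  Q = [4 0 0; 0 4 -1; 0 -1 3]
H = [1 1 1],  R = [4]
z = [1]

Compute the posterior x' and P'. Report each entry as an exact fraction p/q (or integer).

x̄ = F·x = [2, 4, -3]
P̄ = F·P·Fᵀ + Q = [28 0 -36; 0 11 -1; -36 -1 57]
y = z − H·x̄ = [-2]
S = H·P̄·Hᵀ + R = [26]
K = P̄·Hᵀ·S⁻¹ = [-4/13; 5/13; 10/13]
x' = x̄ + K·y = [34/13, 42/13, -59/13]
P' = (I − K·H)·P̄ = [332/13 40/13 -388/13; 40/13 93/13 -113/13; -388/13 -113/13 541/13]

x' = [34/13, 42/13, -59/13]
P' = [332/13 40/13 -388/13; 40/13 93/13 -113/13; -388/13 -113/13 541/13]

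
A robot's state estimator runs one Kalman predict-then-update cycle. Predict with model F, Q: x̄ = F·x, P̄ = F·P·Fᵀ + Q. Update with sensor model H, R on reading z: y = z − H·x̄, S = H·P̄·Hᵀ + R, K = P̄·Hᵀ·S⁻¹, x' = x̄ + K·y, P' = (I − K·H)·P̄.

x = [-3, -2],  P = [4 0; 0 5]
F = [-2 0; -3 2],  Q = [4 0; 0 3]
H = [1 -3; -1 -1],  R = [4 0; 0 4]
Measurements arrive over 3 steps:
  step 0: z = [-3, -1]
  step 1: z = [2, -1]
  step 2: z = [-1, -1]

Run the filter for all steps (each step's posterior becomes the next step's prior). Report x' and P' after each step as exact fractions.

step 0: x̄ = F·x = [6, 5]
step 0: P̄ = F·P·Fᵀ + Q = [20 24; 24 59]
step 0: y = z − H·x̄ = [6, 10]
step 0: S = H·P̄·Hᵀ + R = [411 205; 205 131]
step 0: K = P̄·Hᵀ·S⁻¹ = [276/1477 -928/1477; -757/2954 -687/2954]
step 0: x' = x̄ + K·y = [1238/1477, 1679/1477]
step 0: P' = (I − K·H)·P̄ = [3060/1477 652/1477; 652/1477 722/1477]
step 1: x̄ = F·x = [-2476/1477, -356/1477]
step 1: P̄ = F·P·Fᵀ + Q = [18148/1477 15752/1477; 15752/1477 27035/1477]
step 1: y = z − H·x̄ = [4362/1477, -4309/1477]
step 1: S = H·P̄·Hᵀ + R = [172859/1477 94461/1477; 94461/1477 82595/1477]
step 1: K = P̄·Hᵀ·S⁻¹ = [67540/453149 -263232/453149; -229541/906298 -206975/906298]
step 1: x' = x̄ + K·y = [207772/453149, -292515/906298]
step 1: P' = (I − K·H)·P̄ = [857236/453149 195692/453149; 195692/453149 218258/453149]
step 2: x̄ = F·x = [-415544/453149, -915831/453149]
step 2: P̄ = F·P·Fᵀ + Q = [5241540/453149 4360648/453149; 4360648/453149 7599299/453149]
step 2: y = z − H·x̄ = [-2785098/453149, -1784524/453149]
step 2: S = H·P̄·Hᵀ + R = [49283939/453149 26277653/453149; 26277653/453149 23374731/453149]
step 2: K = P̄·Hᵀ·S⁻¹ = [3809764/25459825 -14741632/25459825; -64375293/254598250 -57897991/254598250]
step 2: x' = x̄ + K·y = [11291104/25459825, 54554776/127299125]
step 2: P' = (I − K·H)·P̄ = [9606932/5091965 10931868/25459825; 10931868/25459825 61136642/127299125]

step 0: x' = [1238/1477, 1679/1477], P' = [3060/1477 652/1477; 652/1477 722/1477]
step 1: x' = [207772/453149, -292515/906298], P' = [857236/453149 195692/453149; 195692/453149 218258/453149]
step 2: x' = [11291104/25459825, 54554776/127299125], P' = [9606932/5091965 10931868/25459825; 10931868/25459825 61136642/127299125]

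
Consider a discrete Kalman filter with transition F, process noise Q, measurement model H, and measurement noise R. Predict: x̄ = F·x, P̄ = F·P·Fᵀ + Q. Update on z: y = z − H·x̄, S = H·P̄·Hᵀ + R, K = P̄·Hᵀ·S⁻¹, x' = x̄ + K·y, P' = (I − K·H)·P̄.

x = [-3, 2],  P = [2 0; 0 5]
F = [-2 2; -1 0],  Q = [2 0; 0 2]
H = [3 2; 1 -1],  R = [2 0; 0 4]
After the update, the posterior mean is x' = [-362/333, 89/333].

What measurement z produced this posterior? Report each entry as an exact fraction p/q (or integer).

z = [-3, -1]

x̄ = F·x = [10, 3]
P̄ = F·P·Fᵀ + Q = [30 4; 4 4]
S = H·P̄·Hᵀ + R = [336 78; 78 30]
K = P̄·Hᵀ·S⁻¹ = [76/333 91/333; 50/333 -130/333]
x' − x̄ = [-3692/333, -910/333] = K·y
y = (KᵀK)⁻¹·Kᵀ·(x' − x̄) = [-39, -8]
z = y + H·x̄ = [-39, -8] + [36, 7] = [-3, -1]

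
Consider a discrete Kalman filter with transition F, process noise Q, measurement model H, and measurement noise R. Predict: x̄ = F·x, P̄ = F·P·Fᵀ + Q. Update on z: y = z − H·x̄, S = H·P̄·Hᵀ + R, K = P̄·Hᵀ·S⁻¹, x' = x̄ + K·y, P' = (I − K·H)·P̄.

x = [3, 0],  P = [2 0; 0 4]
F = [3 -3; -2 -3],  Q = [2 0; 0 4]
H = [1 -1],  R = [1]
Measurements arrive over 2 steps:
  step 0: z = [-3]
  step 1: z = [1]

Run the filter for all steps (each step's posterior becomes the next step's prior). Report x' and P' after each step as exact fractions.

step 0: x̄ = F·x = [9, -6]
step 0: P̄ = F·P·Fᵀ + Q = [56 24; 24 48]
step 0: y = z − H·x̄ = [-18]
step 0: S = H·P̄·Hᵀ + R = [57]
step 0: K = P̄·Hᵀ·S⁻¹ = [32/57; -8/19]
step 0: x' = x̄ + K·y = [-21/19, 30/19]
step 0: P' = (I − K·H)·P̄ = [2168/57 712/19; 712/19 720/19]
step 1: x̄ = F·x = [-153/19, -48/19]
step 1: P̄ = F·P·Fᵀ + Q = [206/19 8/19; 8/19 53972/57]
step 1: y = z − H·x̄ = [124/19]
step 1: S = H·P̄·Hᵀ + R = [54599/57]
step 1: K = P̄·Hᵀ·S⁻¹ = [594/54599; -53948/54599]
step 1: x' = x̄ + K·y = [-435789/54599, -490016/54599]
step 1: P' = (I − K·H)·P̄ = [585778/54599 585184/54599; 585184/54599 639132/54599]

step 0: x' = [-21/19, 30/19], P' = [2168/57 712/19; 712/19 720/19]
step 1: x' = [-435789/54599, -490016/54599], P' = [585778/54599 585184/54599; 585184/54599 639132/54599]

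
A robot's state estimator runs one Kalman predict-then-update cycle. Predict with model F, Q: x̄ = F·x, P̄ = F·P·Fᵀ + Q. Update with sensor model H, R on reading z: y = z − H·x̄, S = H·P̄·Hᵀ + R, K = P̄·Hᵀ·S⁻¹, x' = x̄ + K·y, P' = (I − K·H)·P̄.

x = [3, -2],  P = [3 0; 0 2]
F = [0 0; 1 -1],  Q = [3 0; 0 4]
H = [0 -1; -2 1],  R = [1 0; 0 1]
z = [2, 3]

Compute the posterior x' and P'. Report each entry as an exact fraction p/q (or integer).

x' = [-258/139, -142/139]
P' = [57/139 54/139; 54/139 117/139]

x̄ = F·x = [0, 5]
P̄ = F·P·Fᵀ + Q = [3 0; 0 9]
y = z − H·x̄ = [7, -2]
S = H·P̄·Hᵀ + R = [10 -9; -9 22]
K = P̄·Hᵀ·S⁻¹ = [-54/139 -60/139; -117/139 9/139]
x' = x̄ + K·y = [-258/139, -142/139]
P' = (I − K·H)·P̄ = [57/139 54/139; 54/139 117/139]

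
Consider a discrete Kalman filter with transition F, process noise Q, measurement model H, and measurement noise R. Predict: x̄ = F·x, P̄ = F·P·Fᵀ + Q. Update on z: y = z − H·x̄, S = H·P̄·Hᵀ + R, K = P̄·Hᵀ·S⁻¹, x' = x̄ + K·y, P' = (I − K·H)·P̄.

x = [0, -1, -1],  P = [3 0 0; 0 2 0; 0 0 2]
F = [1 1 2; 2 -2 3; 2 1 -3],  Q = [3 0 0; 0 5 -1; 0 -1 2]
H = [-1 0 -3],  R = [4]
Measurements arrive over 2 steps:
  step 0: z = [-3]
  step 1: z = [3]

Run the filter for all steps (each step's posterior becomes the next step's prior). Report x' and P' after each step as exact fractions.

step 0: x' = [-3, -1, 2], P' = [2408/151 2152/151 -800/151; 2152/151 12625/302 -730/151; -800/151 -730/151 332/151]
step 1: x' = [221012/53203, -140414/53203, -127679/53203], P' = [14648449/957654 -11310184/478827 -4735475/957654; -11310184/478827 40009838/478827 3687788/478827; -4735475/957654 3687788/478827 1954465/957654]

step 0: x̄ = F·x = [-3, -1, 2]
step 0: P̄ = F·P·Fᵀ + Q = [16 14 -4; 14 43 -11; -4 -11 34]
step 0: y = z − H·x̄ = [0]
step 0: S = H·P̄·Hᵀ + R = [302]
step 0: K = P̄·Hᵀ·S⁻¹ = [-2/151; 19/302; -49/151]
step 0: x' = x̄ + K·y = [-3, -1, 2]
step 0: P' = (I − K·H)·P̄ = [2408/151 2152/151 -800/151; 2152/151 12625/302 -730/151; -800/151 -730/151 332/151]
step 1: x̄ = F·x = [0, 2, -13]
step 1: P̄ = F·P·Fᵀ + Q = [17371/302 -10687/151 31045/302; -10687/151 20569/151 -17006/151; 31045/302 -17006/151 83645/302]
step 1: y = z − H·x̄ = [-36]
step 1: S = H·P̄·Hᵀ + R = [478827/151]
step 1: K = P̄·Hᵀ·S⁻¹ = [-55253/478827; 61705/478827; -140990/478827]
step 1: x' = x̄ + K·y = [221012/53203, -140414/53203, -127679/53203]
step 1: P' = (I − K·H)·P̄ = [14648449/957654 -11310184/478827 -4735475/957654; -11310184/478827 40009838/478827 3687788/478827; -4735475/957654 3687788/478827 1954465/957654]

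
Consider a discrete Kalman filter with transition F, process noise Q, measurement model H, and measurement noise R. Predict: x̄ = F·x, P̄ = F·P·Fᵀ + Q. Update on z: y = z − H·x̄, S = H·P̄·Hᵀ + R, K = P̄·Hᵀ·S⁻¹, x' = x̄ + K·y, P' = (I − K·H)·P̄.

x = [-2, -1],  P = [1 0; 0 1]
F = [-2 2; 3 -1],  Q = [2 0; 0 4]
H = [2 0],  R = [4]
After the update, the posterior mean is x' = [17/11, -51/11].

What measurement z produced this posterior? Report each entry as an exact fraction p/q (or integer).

x̄ = F·x = [2, -5]
P̄ = F·P·Fᵀ + Q = [10 -8; -8 14]
S = H·P̄·Hᵀ + R = [44]
K = P̄·Hᵀ·S⁻¹ = [5/11; -4/11]
x' − x̄ = [-5/11, 4/11] = K·y
y = (KᵀK)⁻¹·Kᵀ·(x' − x̄) = [-1]
z = y + H·x̄ = [-1] + [4] = [3]

z = [3]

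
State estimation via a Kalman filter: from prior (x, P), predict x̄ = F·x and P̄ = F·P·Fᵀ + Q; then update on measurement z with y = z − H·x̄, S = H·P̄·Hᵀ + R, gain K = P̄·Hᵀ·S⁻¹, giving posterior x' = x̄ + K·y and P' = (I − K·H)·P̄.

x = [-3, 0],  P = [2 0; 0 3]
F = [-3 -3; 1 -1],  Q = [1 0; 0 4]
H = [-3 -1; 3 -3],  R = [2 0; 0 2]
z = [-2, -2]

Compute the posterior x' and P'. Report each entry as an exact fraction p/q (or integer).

x' = [2418/7511, 33/37]
P' = [2071/15022 3/37; 3/37 9/37]

x̄ = F·x = [9, -3]
P̄ = F·P·Fᵀ + Q = [46 3; 3 9]
y = z − H·x̄ = [22, -38]
S = H·P̄·Hᵀ + R = [443 -369; -369 443]
K = P̄·Hᵀ·S⁻¹ = [-7431/30044 2559/30044; -9/37 -9/37]
x' = x̄ + K·y = [2418/7511, 33/37]
P' = (I − K·H)·P̄ = [2071/15022 3/37; 3/37 9/37]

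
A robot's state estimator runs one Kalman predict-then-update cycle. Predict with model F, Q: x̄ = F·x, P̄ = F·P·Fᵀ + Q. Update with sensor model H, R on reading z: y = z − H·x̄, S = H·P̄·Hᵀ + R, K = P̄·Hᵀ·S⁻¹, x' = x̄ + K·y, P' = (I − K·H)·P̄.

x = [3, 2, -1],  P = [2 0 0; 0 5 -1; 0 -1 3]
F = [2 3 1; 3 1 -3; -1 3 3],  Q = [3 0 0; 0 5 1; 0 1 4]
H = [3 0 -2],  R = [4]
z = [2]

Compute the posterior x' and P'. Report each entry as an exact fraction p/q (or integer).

x̄ = F·x = [11, 14, 0]
P̄ = F·P·Fᵀ + Q = [53 26 38; 26 61 -11; 38 -11 60]
y = z − H·x̄ = [-31]
S = H·P̄·Hᵀ + R = [265]
K = P̄·Hᵀ·S⁻¹ = [83/265; 20/53; -6/265]
x' = x̄ + K·y = [342/265, 122/53, 186/265]
P' = (I − K·H)·P̄ = [7156/265 -282/53 10568/265; -282/53 1233/53 -463/53; 10568/265 -463/53 15864/265]

x' = [342/265, 122/53, 186/265]
P' = [7156/265 -282/53 10568/265; -282/53 1233/53 -463/53; 10568/265 -463/53 15864/265]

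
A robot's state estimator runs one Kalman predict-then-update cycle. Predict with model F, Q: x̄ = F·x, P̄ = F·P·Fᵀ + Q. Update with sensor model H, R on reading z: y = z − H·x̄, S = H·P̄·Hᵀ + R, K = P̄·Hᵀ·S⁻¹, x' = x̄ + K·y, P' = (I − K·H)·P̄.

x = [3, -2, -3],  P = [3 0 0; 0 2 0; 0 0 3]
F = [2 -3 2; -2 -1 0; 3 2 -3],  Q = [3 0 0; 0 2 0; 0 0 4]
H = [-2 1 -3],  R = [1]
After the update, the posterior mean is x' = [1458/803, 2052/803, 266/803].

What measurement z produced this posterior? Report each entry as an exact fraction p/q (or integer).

x̄ = F·x = [6, -4, 14]
P̄ = F·P·Fᵀ + Q = [45 -6 -12; -6 16 -22; -12 -22 66]
S = H·P̄·Hᵀ + R = [803]
K = P̄·Hᵀ·S⁻¹ = [-60/803; 94/803; -196/803]
x' − x̄ = [-3360/803, 5264/803, -10976/803] = K·y
y = (KᵀK)⁻¹·Kᵀ·(x' − x̄) = [56]
z = y + H·x̄ = [56] + [-58] = [-2]

z = [-2]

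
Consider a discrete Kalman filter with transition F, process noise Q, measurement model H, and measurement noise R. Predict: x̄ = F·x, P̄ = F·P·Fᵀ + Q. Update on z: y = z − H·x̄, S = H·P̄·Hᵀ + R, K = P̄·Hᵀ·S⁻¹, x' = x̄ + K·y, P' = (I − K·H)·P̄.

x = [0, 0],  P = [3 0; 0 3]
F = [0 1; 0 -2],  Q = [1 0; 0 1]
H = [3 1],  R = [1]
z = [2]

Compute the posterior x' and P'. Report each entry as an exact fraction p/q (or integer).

x̄ = F·x = [0, 0]
P̄ = F·P·Fᵀ + Q = [4 -6; -6 13]
y = z − H·x̄ = [2]
S = H·P̄·Hᵀ + R = [14]
K = P̄·Hᵀ·S⁻¹ = [3/7; -5/14]
x' = x̄ + K·y = [6/7, -5/7]
P' = (I − K·H)·P̄ = [10/7 -27/7; -27/7 157/14]

x' = [6/7, -5/7]
P' = [10/7 -27/7; -27/7 157/14]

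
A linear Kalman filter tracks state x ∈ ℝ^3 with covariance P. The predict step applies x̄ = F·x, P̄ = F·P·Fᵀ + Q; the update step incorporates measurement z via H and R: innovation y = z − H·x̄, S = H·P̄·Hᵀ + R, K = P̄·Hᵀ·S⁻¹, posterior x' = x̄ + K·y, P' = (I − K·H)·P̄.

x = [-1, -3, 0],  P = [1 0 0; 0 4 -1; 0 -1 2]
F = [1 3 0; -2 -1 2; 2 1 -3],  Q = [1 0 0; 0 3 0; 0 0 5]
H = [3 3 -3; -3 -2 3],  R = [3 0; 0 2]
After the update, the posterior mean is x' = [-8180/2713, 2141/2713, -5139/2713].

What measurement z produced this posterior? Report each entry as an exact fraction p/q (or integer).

z = [-2, 1]

x̄ = F·x = [-10, 5, -5]
P̄ = F·P·Fᵀ + Q = [38 -20 23; -20 23 -25; 23 -25 37]
S = H·P̄·Hᵀ + R = [561 -474; -474 415]
K = P̄·Hᵀ·S⁻¹ = [-2865/2713 -3305/2713; 1982/2713 1865/2713; -1649/2713 -1282/2713]
x' − x̄ = [18950/2713, -11424/2713, 8426/2713] = K·y
y = (KᵀK)⁻¹·Kᵀ·(x' − x̄) = [-2, -4]
z = y + H·x̄ = [-2, -4] + [0, 5] = [-2, 1]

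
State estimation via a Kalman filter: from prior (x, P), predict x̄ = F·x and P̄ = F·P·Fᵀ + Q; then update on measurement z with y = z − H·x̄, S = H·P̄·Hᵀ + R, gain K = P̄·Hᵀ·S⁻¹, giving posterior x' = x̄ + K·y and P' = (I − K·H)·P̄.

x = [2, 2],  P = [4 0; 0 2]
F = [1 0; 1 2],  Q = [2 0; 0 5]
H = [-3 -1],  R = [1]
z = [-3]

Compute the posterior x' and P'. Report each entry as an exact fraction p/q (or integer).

x' = [-1/16, 105/32]
P' = [23/24 -127/48; -127/48 791/96]

x̄ = F·x = [2, 6]
P̄ = F·P·Fᵀ + Q = [6 4; 4 17]
y = z − H·x̄ = [9]
S = H·P̄·Hᵀ + R = [96]
K = P̄·Hᵀ·S⁻¹ = [-11/48; -29/96]
x' = x̄ + K·y = [-1/16, 105/32]
P' = (I − K·H)·P̄ = [23/24 -127/48; -127/48 791/96]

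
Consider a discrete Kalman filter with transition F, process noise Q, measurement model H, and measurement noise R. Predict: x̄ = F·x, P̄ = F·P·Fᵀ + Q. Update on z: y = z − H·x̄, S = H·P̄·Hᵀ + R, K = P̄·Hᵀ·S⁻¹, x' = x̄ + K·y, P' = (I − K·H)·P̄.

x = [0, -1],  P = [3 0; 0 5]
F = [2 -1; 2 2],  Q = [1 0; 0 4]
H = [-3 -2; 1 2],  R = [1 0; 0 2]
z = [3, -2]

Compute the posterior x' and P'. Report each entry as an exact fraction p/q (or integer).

x' = [-755/1856, -1605/1856]
P' = [647/928 -751/928; -751/928 3077/2784]

x̄ = F·x = [1, -2]
P̄ = F·P·Fᵀ + Q = [18 2; 2 36]
y = z − H·x̄ = [2, 1]
S = H·P̄·Hᵀ + R = [331 -214; -214 172]
K = P̄·Hᵀ·S⁻¹ = [-439/928 -855/1856; 605/2784 3901/5568]
x' = x̄ + K·y = [-755/1856, -1605/1856]
P' = (I − K·H)·P̄ = [647/928 -751/928; -751/928 3077/2784]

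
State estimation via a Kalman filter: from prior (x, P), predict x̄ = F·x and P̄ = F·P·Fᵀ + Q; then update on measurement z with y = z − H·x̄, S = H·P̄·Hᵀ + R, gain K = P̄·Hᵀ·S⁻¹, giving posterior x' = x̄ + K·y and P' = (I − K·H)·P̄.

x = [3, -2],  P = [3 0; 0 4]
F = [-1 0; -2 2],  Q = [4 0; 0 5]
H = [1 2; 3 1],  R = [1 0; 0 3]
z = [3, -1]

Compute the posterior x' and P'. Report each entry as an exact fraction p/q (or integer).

x' = [-531/611, 1116/611]
P' = [284/611 -193/611; -193/611 271/611]

x̄ = F·x = [-3, -10]
P̄ = F·P·Fᵀ + Q = [7 6; 6 33]
y = z − H·x̄ = [26, 18]
S = H·P̄·Hᵀ + R = [164 129; 129 135]
K = P̄·Hᵀ·S⁻¹ = [-102/611 659/1833; 349/611 -308/1833]
x' = x̄ + K·y = [-531/611, 1116/611]
P' = (I − K·H)·P̄ = [284/611 -193/611; -193/611 271/611]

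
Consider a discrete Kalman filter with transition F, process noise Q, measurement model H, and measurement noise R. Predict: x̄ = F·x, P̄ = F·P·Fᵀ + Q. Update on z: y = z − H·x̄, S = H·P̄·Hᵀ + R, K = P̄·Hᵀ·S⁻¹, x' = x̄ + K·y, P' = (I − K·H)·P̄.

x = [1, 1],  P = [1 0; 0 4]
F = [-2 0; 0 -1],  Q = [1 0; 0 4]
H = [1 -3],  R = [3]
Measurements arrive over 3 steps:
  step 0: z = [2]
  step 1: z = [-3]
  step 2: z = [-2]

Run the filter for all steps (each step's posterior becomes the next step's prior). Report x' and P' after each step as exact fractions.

step 0: x̄ = F·x = [-2, -1]
step 0: P̄ = F·P·Fᵀ + Q = [5 0; 0 8]
step 0: y = z − H·x̄ = [1]
step 0: S = H·P̄·Hᵀ + R = [80]
step 0: K = P̄·Hᵀ·S⁻¹ = [1/16; -3/10]
step 0: x' = x̄ + K·y = [-31/16, -13/10]
step 0: P' = (I − K·H)·P̄ = [75/16 3/2; 3/2 4/5]
step 1: x̄ = F·x = [31/8, 13/10]
step 1: P̄ = F·P·Fᵀ + Q = [79/4 3; 3 24/5]
step 1: y = z − H·x̄ = [-119/40]
step 1: S = H·P̄·Hᵀ + R = [959/20]
step 1: K = P̄·Hᵀ·S⁻¹ = [215/959; -228/959]
step 1: x' = x̄ + K·y = [879/274, 275/137]
step 1: P' = (I − K·H)·P̄ = [16629/959 5328/959; 5328/959 2004/959]
step 2: x̄ = F·x = [-879/137, -275/137]
step 2: P̄ = F·P·Fᵀ + Q = [67475/959 10656/959; 10656/959 5840/959]
step 2: y = z − H·x̄ = [-220/137]
step 2: S = H·P̄·Hᵀ + R = [58976/959]
step 2: K = P̄·Hᵀ·S⁻¹ = [35507/58976; -429/3686]
step 2: x' = x̄ + K·y = [-108853/14744, -3355/1843]
step 2: P' = (I − K·H)·P̄ = [2834889/58976 56841/3686; 56841/3686 9688/1843]

step 0: x' = [-31/16, -13/10], P' = [75/16 3/2; 3/2 4/5]
step 1: x' = [879/274, 275/137], P' = [16629/959 5328/959; 5328/959 2004/959]
step 2: x' = [-108853/14744, -3355/1843], P' = [2834889/58976 56841/3686; 56841/3686 9688/1843]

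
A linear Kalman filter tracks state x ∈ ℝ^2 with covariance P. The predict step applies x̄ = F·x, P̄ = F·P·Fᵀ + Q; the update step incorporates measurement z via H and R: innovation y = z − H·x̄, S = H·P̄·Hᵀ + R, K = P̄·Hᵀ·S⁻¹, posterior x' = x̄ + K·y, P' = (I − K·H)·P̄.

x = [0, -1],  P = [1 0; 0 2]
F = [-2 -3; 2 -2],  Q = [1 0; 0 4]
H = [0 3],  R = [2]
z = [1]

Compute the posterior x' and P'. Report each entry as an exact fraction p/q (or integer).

x' = [159/73, 26/73]
P' = [1391/73 8/73; 8/73 16/73]

x̄ = F·x = [3, 2]
P̄ = F·P·Fᵀ + Q = [23 8; 8 16]
y = z − H·x̄ = [-5]
S = H·P̄·Hᵀ + R = [146]
K = P̄·Hᵀ·S⁻¹ = [12/73; 24/73]
x' = x̄ + K·y = [159/73, 26/73]
P' = (I − K·H)·P̄ = [1391/73 8/73; 8/73 16/73]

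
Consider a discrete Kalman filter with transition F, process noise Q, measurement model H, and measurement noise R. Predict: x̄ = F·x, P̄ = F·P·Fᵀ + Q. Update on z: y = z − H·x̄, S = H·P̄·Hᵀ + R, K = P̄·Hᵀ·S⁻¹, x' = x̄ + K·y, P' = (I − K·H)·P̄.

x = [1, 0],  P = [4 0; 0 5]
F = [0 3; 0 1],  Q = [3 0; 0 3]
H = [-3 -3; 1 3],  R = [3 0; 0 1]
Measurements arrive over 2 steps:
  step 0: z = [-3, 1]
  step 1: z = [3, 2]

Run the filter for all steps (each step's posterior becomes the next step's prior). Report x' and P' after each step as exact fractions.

step 0: x̄ = F·x = [0, 0]
step 0: P̄ = F·P·Fᵀ + Q = [48 15; 15 8]
step 0: y = z − H·x̄ = [-3, 1]
step 0: S = H·P̄·Hᵀ + R = [777 -396; -396 211]
step 0: K = P̄·Hᵀ·S⁻¹ = [-1017/2377 -861/2377; 295/2377 993/2377]
step 0: x' = x̄ + K·y = [2190/2377, 108/2377]
step 0: P' = (I − K·H)·P̄ = [1956/2377 -939/2377; -939/2377 644/2377]
step 1: x̄ = F·x = [324/2377, 108/2377]
step 1: P̄ = F·P·Fᵀ + Q = [12927/2377 1932/2377; 1932/2377 7775/2377]
step 1: y = z − H·x̄ = [8427/2377, 4106/2377]
step 1: S = H·P̄·Hᵀ + R = [228225/2377 -131940/2377; -131940/2377 96871/2377]
step 1: K = P̄·Hᵀ·S⁻¹ = [-259137/659125 -45111/131825; 71719/659125 53907/131825]
step 1: x' = x̄ + K·y = [-1218477/659125, 749799/659125]
step 1: P' = (I − K·H)·P̄ = [501483/659125 -242346/659125; -242346/659125 170627/659125]

step 0: x' = [2190/2377, 108/2377], P' = [1956/2377 -939/2377; -939/2377 644/2377]
step 1: x' = [-1218477/659125, 749799/659125], P' = [501483/659125 -242346/659125; -242346/659125 170627/659125]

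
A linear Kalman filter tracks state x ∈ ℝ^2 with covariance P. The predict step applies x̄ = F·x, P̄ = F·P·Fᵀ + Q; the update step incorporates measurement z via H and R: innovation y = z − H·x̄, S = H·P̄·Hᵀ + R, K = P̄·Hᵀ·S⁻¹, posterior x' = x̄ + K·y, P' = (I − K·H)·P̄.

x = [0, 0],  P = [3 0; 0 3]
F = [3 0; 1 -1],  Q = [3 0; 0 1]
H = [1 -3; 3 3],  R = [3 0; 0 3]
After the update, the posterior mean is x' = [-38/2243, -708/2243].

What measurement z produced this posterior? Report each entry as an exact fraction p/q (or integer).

x̄ = F·x = [0, 0]
P̄ = F·P·Fᵀ + Q = [30 9; 9 7]
S = H·P̄·Hᵀ + R = [42 -27; -27 498]
K = P̄·Hᵀ·S⁻¹ = [517/2243 555/2243; -520/2243 188/2243]
x' − x̄ = [-38/2243, -708/2243] = K·y
y = (KᵀK)⁻¹·Kᵀ·(x' − x̄) = [1, -1]
z = y + H·x̄ = [1, -1] + [0, 0] = [1, -1]

z = [1, -1]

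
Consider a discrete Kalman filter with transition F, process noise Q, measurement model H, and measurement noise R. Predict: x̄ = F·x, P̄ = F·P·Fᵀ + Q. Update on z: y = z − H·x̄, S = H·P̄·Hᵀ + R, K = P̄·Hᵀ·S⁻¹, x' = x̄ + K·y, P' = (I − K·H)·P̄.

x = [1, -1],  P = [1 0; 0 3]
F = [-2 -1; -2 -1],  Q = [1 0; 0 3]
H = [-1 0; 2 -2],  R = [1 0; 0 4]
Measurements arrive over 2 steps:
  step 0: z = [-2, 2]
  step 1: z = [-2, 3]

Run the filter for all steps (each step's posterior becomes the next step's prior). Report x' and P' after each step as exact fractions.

step 0: x' = [37/22, 9/11], P' = [39/44 19/22; 19/22 18/11]
step 1: x' = [1649/1148, 71/574], P' = [519/574 254/287; 254/287 477/287]

step 0: x̄ = F·x = [-1, -1]
step 0: P̄ = F·P·Fᵀ + Q = [8 7; 7 10]
step 0: y = z − H·x̄ = [-3, 2]
step 0: S = H·P̄·Hᵀ + R = [9 -2; -2 20]
step 0: K = P̄·Hᵀ·S⁻¹ = [-39/44 1/88; -19/22 -17/44]
step 0: x' = x̄ + K·y = [37/22, 9/11]
step 0: P' = (I − K·H)·P̄ = [39/44 19/22; 19/22 18/11]
step 1: x̄ = F·x = [-46/11, -46/11]
step 1: P̄ = F·P·Fᵀ + Q = [106/11 95/11; 95/11 128/11]
step 1: y = z − H·x̄ = [-68/11, 3]
step 1: S = H·P̄·Hᵀ + R = [117/11 -2; -2 20]
step 1: K = P̄·Hᵀ·S⁻¹ = [-519/574 11/1148; -254/287 -223/574]
step 1: x' = x̄ + K·y = [1649/1148, 71/574]
step 1: P' = (I − K·H)·P̄ = [519/574 254/287; 254/287 477/287]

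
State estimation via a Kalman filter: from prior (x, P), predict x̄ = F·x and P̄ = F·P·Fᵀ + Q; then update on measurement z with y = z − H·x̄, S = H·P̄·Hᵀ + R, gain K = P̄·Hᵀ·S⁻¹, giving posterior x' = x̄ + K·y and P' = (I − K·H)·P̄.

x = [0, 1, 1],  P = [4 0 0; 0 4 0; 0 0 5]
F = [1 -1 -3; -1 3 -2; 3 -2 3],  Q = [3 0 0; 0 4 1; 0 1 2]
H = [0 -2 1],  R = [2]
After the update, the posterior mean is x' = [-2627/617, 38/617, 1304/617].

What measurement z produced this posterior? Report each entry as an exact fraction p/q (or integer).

z = [2]

x̄ = F·x = [-4, 1, 1]
P̄ = F·P·Fᵀ + Q = [56 14 -25; 14 64 -65; -25 -65 99]
S = H·P̄·Hᵀ + R = [617]
K = P̄·Hᵀ·S⁻¹ = [-53/617; -193/617; 229/617]
x' − x̄ = [-159/617, -579/617, 687/617] = K·y
y = (KᵀK)⁻¹·Kᵀ·(x' − x̄) = [3]
z = y + H·x̄ = [3] + [-1] = [2]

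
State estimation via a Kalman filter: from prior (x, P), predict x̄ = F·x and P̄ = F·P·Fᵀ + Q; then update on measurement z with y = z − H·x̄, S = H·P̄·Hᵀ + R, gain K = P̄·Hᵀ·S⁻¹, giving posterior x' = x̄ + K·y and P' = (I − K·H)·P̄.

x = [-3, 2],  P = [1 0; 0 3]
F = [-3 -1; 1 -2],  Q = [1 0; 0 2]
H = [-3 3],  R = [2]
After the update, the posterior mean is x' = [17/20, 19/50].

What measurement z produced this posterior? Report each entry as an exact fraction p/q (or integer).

x̄ = F·x = [7, -7]
P̄ = F·P·Fᵀ + Q = [13 3; 3 15]
S = H·P̄·Hᵀ + R = [200]
K = P̄·Hᵀ·S⁻¹ = [-3/20; 9/50]
x' − x̄ = [-123/20, 369/50] = K·y
y = (KᵀK)⁻¹·Kᵀ·(x' − x̄) = [41]
z = y + H·x̄ = [41] + [-42] = [-1]

z = [-1]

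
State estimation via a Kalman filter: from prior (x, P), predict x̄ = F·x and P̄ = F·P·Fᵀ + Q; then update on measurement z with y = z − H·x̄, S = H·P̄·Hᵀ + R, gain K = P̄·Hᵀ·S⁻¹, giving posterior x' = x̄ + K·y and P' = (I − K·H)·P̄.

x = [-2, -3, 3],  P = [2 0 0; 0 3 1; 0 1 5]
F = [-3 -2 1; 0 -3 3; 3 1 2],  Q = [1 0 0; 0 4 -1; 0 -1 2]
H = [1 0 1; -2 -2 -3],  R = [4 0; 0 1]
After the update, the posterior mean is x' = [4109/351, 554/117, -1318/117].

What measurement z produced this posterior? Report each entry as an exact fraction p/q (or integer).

z = [1, 1]

x̄ = F·x = [15, 18, -3]
P̄ = F·P·Fᵀ + Q = [32 24 -17; 24 58 17; -17 17 47]
S = H·P̄·Hᵀ + R = [49 -202; -202 976]
K = P̄·Hᵀ·S⁻¹ = [1159/3510 41/7020; -569/1170 -751/2340; 133/1170 -283/2340]
x' − x̄ = [-1156/351, -1552/117, -967/117] = K·y
y = (KᵀK)⁻¹·Kᵀ·(x' − x̄) = [-11, 58]
z = y + H·x̄ = [-11, 58] + [12, -57] = [1, 1]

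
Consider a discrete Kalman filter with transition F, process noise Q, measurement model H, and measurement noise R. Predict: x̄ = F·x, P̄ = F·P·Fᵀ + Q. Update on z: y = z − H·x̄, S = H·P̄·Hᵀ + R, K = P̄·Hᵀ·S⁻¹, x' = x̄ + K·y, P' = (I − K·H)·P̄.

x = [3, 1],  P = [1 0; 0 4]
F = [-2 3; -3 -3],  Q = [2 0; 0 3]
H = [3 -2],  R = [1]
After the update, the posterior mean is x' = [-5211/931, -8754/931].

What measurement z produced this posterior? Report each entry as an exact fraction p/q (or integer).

z = [2]

x̄ = F·x = [-3, -12]
P̄ = F·P·Fᵀ + Q = [42 -30; -30 48]
S = H·P̄·Hᵀ + R = [931]
K = P̄·Hᵀ·S⁻¹ = [186/931; -186/931]
x' − x̄ = [-2418/931, 2418/931] = K·y
y = (KᵀK)⁻¹·Kᵀ·(x' − x̄) = [-13]
z = y + H·x̄ = [-13] + [15] = [2]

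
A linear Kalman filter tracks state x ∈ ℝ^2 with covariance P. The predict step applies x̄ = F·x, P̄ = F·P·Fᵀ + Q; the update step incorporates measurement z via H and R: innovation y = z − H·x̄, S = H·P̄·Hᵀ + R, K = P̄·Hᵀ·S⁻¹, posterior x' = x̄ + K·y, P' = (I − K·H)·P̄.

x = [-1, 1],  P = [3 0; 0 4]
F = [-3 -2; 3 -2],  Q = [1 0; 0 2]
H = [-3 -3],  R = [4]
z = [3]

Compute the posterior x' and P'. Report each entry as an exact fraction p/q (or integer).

x' = [1498/607, -2117/607]
P' = [16907/607 -16775/607; -16775/607 16911/607]

x̄ = F·x = [1, -5]
P̄ = F·P·Fᵀ + Q = [44 -11; -11 45]
y = z − H·x̄ = [-9]
S = H·P̄·Hᵀ + R = [607]
K = P̄·Hᵀ·S⁻¹ = [-99/607; -102/607]
x' = x̄ + K·y = [1498/607, -2117/607]
P' = (I − K·H)·P̄ = [16907/607 -16775/607; -16775/607 16911/607]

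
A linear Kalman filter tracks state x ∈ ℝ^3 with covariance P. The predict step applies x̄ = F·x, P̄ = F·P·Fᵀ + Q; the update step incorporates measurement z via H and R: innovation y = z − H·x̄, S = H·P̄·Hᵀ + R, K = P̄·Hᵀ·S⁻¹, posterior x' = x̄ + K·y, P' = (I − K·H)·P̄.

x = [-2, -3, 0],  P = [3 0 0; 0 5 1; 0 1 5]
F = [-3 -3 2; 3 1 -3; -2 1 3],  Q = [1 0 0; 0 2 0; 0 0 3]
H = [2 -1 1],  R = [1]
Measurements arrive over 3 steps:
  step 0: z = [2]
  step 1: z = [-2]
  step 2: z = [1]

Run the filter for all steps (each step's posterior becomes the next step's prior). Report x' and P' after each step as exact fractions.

step 0: x' = [1511/311, 1217/933, -5945/933], P' = [4524/311 2028/311 -6937/311; 2028/311 4100/933 -8321/933; -6937/311 -8321/933 33482/933]
step 1: x' = [95876/1152737, 9926583/11527370, -7580213/5763685], P' = [6992265/1152737 3178300/1152737 -10512718/1152737; 3178300/1152737 31350883/11527370 -17707218/5763685; -10512718/1152737 -17707218/5763685 88648401/5763685]
step 2: x' = [-1686654655/5364299478, -998421407/1788099826, 1907047053/1788099826], P' = [356746243771/59007294258 54061379111/19669098086 -178764214471/19669098086; 54061379111/19669098086 53418160181/19669098086 -60162543073/19669098086; -178764214471/19669098086 -60162543073/19669098086 301562725269/19669098086]

step 0: x̄ = F·x = [15, -9, 1]
step 0: P̄ = F·P·Fᵀ + Q = [81 -61 26; -61 73 -58; 26 -58 71]
step 0: y = z − H·x̄ = [-38]
step 0: S = H·P̄·Hᵀ + R = [933]
step 0: K = P̄·Hᵀ·S⁻¹ = [83/311; -253/933; 181/933]
step 0: x' = x̄ + K·y = [1511/311, 1217/933, -5945/933]
step 0: P' = (I − K·H)·P̄ = [4524/311 2028/311 -6937/311; 2028/311 4100/933 -8321/933; -6937/311 -8321/933 33482/933]
step 1: x̄ = F·x = [-29140/933, 32651/933, -25684/933]
step 1: P̄ = F·P·Fᵀ + Q = [753005/933 -812044/933 617066/933; -812044/933 890480/933 -684751/933; 617066/933 -684751/933 537995/933]
step 1: y = z − H·x̄ = [114749/933]
step 1: S = H·P̄·Hᵀ + R = [11527370/933]
step 1: K = P̄·Hᵀ·S⁻¹ = [293512/1152737; -3199319/11527370; 1228439/5763685]
step 1: x' = x̄ + K·y = [95876/1152737, 9926583/11527370, -7580213/5763685]
step 1: P' = (I − K·H)·P̄ = [6992265/1152737 3178300/1152737 -10512718/1152737; 3178300/1152737 31350883/11527370 -17707218/5763685; -10512718/1152737 -17707218/5763685 88648401/5763685]
step 2: x̄ = F·x = [-62976881/11527370, 58284141/11527370, -7494443/2305474]
step 2: P̄ = F·P·Fᵀ + Q = [3890769767/11527370 -4134999807/11527370 619833491/2305474; -4134999807/11527370 4574854547/11527370 -705796187/2305474; 619833491/2305474 -705796187/2305474 572640471/2305474]
step 2: y = z − H·x̄ = [116618744/5763685]
step 2: S = H·P̄·Hᵀ + R = [29503647129/5763685]
step 2: K = P̄·Hᵀ·S⁻¹ = [7507853398/29503647129; -2728972516/9834549043; 2098419700/9834549043]
step 2: x' = x̄ + K·y = [-1686654655/5364299478, -998421407/1788099826, 1907047053/1788099826]
step 2: P' = (I − K·H)·P̄ = [356746243771/59007294258 54061379111/19669098086 -178764214471/19669098086; 54061379111/19669098086 53418160181/19669098086 -60162543073/19669098086; -178764214471/19669098086 -60162543073/19669098086 301562725269/19669098086]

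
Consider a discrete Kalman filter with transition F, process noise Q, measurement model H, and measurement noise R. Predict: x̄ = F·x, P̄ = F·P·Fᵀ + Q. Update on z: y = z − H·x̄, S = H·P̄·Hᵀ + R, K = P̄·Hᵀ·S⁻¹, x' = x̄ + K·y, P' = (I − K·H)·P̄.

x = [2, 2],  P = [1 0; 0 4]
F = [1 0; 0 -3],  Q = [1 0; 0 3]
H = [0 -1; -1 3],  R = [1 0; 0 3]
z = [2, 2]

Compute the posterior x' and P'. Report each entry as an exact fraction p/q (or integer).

x' = [278/551, 48/551]
P' = [942/551 234/551; 234/551 195/551]

x̄ = F·x = [2, -6]
P̄ = F·P·Fᵀ + Q = [2 0; 0 39]
y = z − H·x̄ = [-4, 22]
S = H·P̄·Hᵀ + R = [40 -117; -117 356]
K = P̄·Hᵀ·S⁻¹ = [-234/551 -80/551; -195/551 117/551]
x' = x̄ + K·y = [278/551, 48/551]
P' = (I − K·H)·P̄ = [942/551 234/551; 234/551 195/551]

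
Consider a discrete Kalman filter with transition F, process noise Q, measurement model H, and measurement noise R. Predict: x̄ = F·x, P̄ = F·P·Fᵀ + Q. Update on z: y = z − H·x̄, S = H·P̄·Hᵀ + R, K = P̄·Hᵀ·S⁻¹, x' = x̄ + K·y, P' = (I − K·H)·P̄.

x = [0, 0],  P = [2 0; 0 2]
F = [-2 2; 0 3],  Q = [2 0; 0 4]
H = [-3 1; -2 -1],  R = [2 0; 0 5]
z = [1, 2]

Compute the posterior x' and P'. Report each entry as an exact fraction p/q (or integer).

x̄ = F·x = [0, 0]
P̄ = F·P·Fᵀ + Q = [18 12; 12 22]
y = z − H·x̄ = [1, 2]
S = H·P̄·Hᵀ + R = [114 98; 98 147]
K = P̄·Hᵀ·S⁻¹ = [-15/73 -678/3577; 25/73 -1936/3577]
x' = x̄ + K·y = [-2091/3577, -2647/3577]
P' = (I − K·H)·P̄ = [972/3577 1446/3577; 1446/3577 6788/3577]

x' = [-2091/3577, -2647/3577]
P' = [972/3577 1446/3577; 1446/3577 6788/3577]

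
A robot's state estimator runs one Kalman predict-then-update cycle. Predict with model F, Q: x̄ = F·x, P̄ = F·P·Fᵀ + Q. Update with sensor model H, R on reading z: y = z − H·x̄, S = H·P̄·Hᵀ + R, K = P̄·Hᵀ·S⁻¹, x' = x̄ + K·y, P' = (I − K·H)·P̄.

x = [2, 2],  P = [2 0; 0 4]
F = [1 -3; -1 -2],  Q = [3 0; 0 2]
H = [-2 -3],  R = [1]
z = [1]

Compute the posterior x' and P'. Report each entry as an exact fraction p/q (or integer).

x̄ = F·x = [-4, -6]
P̄ = F·P·Fᵀ + Q = [41 22; 22 20]
y = z − H·x̄ = [-25]
S = H·P̄·Hᵀ + R = [609]
K = P̄·Hᵀ·S⁻¹ = [-148/609; -104/609]
x' = x̄ + K·y = [1264/609, -1054/609]
P' = (I − K·H)·P̄ = [3065/609 -1994/609; -1994/609 1364/609]

x' = [1264/609, -1054/609]
P' = [3065/609 -1994/609; -1994/609 1364/609]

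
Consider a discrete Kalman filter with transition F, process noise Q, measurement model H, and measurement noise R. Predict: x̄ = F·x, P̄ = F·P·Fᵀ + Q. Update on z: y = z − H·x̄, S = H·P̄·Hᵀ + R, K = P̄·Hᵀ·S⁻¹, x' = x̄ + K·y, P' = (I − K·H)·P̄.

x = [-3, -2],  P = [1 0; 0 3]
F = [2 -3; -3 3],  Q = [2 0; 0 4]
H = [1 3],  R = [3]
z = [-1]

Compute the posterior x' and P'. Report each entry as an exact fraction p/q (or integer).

x' = [10/3, -46/33]
P' = [11 -4; -4 39/22]

x̄ = F·x = [0, 3]
P̄ = F·P·Fᵀ + Q = [33 -33; -33 40]
y = z − H·x̄ = [-10]
S = H·P̄·Hᵀ + R = [198]
K = P̄·Hᵀ·S⁻¹ = [-1/3; 29/66]
x' = x̄ + K·y = [10/3, -46/33]
P' = (I − K·H)·P̄ = [11 -4; -4 39/22]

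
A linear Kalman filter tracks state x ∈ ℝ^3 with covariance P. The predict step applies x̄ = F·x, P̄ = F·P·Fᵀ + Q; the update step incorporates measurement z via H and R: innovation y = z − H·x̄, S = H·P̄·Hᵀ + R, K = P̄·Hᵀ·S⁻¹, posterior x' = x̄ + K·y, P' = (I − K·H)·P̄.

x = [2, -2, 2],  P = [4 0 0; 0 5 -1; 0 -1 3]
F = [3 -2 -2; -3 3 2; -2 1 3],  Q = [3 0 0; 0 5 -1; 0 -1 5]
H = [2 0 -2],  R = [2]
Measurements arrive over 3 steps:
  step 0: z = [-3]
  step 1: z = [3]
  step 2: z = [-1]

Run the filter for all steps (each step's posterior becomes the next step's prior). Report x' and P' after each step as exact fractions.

step 0: x' = [777/397, -1481/397, 1365/397], P' = [2113/397 -2814/397 2006/397; -2814/397 8604/397 -2701/397; 2006/397 -2701/397 2097/397]
step 1: x' = [851279/178301, -1403097/178301, 582920/178301], P' = [1283900/178301 -1653061/178301 1218320/178301; -1653061/178301 4217176/178301 -1562692/178301; 1218320/178301 -1562692/178301 1241692/178301]
step 2: x' = [-27838743/88810025, 22570331/17762005, 10926033/88810025], P' = [710973563/88810025 -181732731/17762005 677513097/88810025; -181732731/17762005 87815153/3552401 -172562604/17762005; 677513097/88810025 -172562604/17762005 688368493/88810025]

step 0: x̄ = F·x = [6, -8, 0]
step 0: P̄ = F·P·Fᵀ + Q = [63 -68 -44; -68 86 45; -44 45 47]
step 0: y = z − H·x̄ = [-15]
step 0: S = H·P̄·Hᵀ + R = [794]
step 0: K = P̄·Hᵀ·S⁻¹ = [107/397; -113/397; -91/397]
step 0: x' = x̄ + K·y = [777/397, -1481/397, 1365/397]
step 0: P' = (I − K·H)·P̄ = [2113/397 -2814/397 2006/397; -2814/397 8604/397 -2701/397; 2006/397 -2701/397 2097/397]
step 1: x̄ = F·x = [2563/397, -4044/397, 1060/397]
step 1: P̄ = F·P·Fᵀ + Q = [51100/397 -70157/397 -14480/397; -70157/397 100994/397 20212/397; -14480/397 20212/397 8892/397]
step 1: y = z − H·x̄ = [-1815/397]
step 1: S = H·P̄·Hᵀ + R = [356602/397]
step 1: K = P̄·Hᵀ·S⁻¹ = [65580/178301; -90369/178301; -23372/178301]
step 1: x' = x̄ + K·y = [851279/178301, -1403097/178301, 582920/178301]
step 1: P' = (I − K·H)·P̄ = [1283900/178301 -1653061/178301 1218320/178301; -1653061/178301 4217176/178301 -1562692/178301; 1218320/178301 -1562692/178301 1241692/178301]
step 2: x̄ = F·x = [4194191/178301, -5597288/178301, -1356895/178301]
step 2: P̄ = F·P·Fᵀ + Q = [26640831/178301 -36374079/178301 -6819635/178301; -36374079/178301 51750911/178301 9476556/178301; -6819635/178301 9476556/178301 4035761/178301]
step 2: y = z − H·x̄ = [-11280473/178301]
step 2: S = H·P̄·Hᵀ + R = [177620050/178301]
step 2: K = P̄·Hᵀ·S⁻¹ = [33460466/88810025; -9170127/17762005; -10855396/88810025]
step 2: x' = x̄ + K·y = [-27838743/88810025, 22570331/17762005, 10926033/88810025]
step 2: P' = (I − K·H)·P̄ = [710973563/88810025 -181732731/17762005 677513097/88810025; -181732731/17762005 87815153/3552401 -172562604/17762005; 677513097/88810025 -172562604/17762005 688368493/88810025]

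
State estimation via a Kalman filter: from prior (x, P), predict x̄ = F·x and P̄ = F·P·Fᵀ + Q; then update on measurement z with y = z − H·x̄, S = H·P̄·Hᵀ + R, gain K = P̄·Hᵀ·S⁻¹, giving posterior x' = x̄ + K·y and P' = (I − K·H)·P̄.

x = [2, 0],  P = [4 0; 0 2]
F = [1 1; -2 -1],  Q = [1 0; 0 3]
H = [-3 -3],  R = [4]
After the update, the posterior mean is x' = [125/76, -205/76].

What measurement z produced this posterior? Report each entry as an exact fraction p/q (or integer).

z = [3]

x̄ = F·x = [2, -4]
P̄ = F·P·Fᵀ + Q = [7 -10; -10 21]
S = H·P̄·Hᵀ + R = [76]
K = P̄·Hᵀ·S⁻¹ = [9/76; -33/76]
x' − x̄ = [-27/76, 99/76] = K·y
y = (KᵀK)⁻¹·Kᵀ·(x' − x̄) = [-3]
z = y + H·x̄ = [-3] + [6] = [3]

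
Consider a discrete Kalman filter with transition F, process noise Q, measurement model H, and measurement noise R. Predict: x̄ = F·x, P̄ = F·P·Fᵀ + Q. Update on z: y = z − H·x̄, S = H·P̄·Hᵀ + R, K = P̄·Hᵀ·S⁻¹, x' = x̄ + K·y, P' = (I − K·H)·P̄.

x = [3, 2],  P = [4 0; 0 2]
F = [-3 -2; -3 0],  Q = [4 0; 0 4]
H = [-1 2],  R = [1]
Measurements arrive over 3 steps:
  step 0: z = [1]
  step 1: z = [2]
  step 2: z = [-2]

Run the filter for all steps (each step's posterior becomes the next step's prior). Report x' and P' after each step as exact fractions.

step 0: x' = [-701/65, -321/65], P' = [2544/65 1284/65; 1284/65 664/65]
step 1: x' = [76905/11509, 50627/11509], P' = [1156932/11509 588456/11509; 588456/11509 302084/11509]
step 2: x' = [-53780249/4800941, -31744287/4800941], P' = [525143784/4800941 267150900/4800941; 267150900/4800941 137062312/4800941]

step 0: x̄ = F·x = [-13, -9]
step 0: P̄ = F·P·Fᵀ + Q = [48 36; 36 40]
step 0: y = z − H·x̄ = [6]
step 0: S = H·P̄·Hᵀ + R = [65]
step 0: K = P̄·Hᵀ·S⁻¹ = [24/65; 44/65]
step 0: x' = x̄ + K·y = [-701/65, -321/65]
step 0: P' = (I − K·H)·P̄ = [2544/65 1284/65; 1284/65 664/65]
step 1: x̄ = F·x = [549/13, 2103/65]
step 1: P̄ = F·P·Fᵀ + Q = [8244/13 6120/13; 6120/13 23156/65]
step 1: y = z − H·x̄ = [-1331/65]
step 1: S = H·P̄·Hᵀ + R = [11509/65]
step 1: K = P̄·Hᵀ·S⁻¹ = [19980/11509; 15712/11509]
step 1: x' = x̄ + K·y = [76905/11509, 50627/11509]
step 1: P' = (I − K·H)·P̄ = [1156932/11509 588456/11509; 588456/11509 302084/11509]
step 2: x̄ = F·x = [-331969/11509, -230715/11509]
step 2: P̄ = F·P·Fᵀ + Q = [18728232/11509 13943124/11509; 13943124/11509 10458424/11509]
step 2: y = z − H·x̄ = [106443/11509]
step 2: S = H·P̄·Hᵀ + R = [4800941/11509]
step 2: K = P̄·Hᵀ·S⁻¹ = [9158016/4800941; 6973724/4800941]
step 2: x' = x̄ + K·y = [-53780249/4800941, -31744287/4800941]
step 2: P' = (I − K·H)·P̄ = [525143784/4800941 267150900/4800941; 267150900/4800941 137062312/4800941]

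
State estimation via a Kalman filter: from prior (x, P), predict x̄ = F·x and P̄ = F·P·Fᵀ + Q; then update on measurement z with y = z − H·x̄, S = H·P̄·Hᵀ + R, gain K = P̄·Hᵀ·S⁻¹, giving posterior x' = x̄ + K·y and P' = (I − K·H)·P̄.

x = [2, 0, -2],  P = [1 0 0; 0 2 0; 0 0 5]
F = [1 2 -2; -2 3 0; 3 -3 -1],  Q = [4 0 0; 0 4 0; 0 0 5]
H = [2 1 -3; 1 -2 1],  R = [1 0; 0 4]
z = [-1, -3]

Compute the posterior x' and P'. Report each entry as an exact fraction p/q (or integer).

x' = [-9373/17272, 8841/8636, 5081/17272]
P' = [71773/17272 26081/8636 63455/17272; 26081/8636 14271/4318 26555/8636; 63455/17272 26555/8636 60501/17272]

x̄ = F·x = [6, -4, 8]
P̄ = F·P·Fᵀ + Q = [33 10 1; 10 26 -24; 1 -24 37]
y = z − H·x̄ = [15, -25]
S = H·P̄·Hᵀ + R = [664 -296; -296 236]
K = P̄·Hᵀ·S⁻¹ = [5343/17272 3863/8636; 1039/8636 -278/2159; -1483/17272 2217/8636]
x' = x̄ + K·y = [-9373/17272, 8841/8636, 5081/17272]
P' = (I − K·H)·P̄ = [71773/17272 26081/8636 63455/17272; 26081/8636 14271/4318 26555/8636; 63455/17272 26555/8636 60501/17272]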